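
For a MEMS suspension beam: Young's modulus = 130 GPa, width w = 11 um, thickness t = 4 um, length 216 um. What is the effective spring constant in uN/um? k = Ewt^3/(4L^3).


Step 1: Convert E to consistent units (1 GPa = 1000 uN/um^2).
E = 130 GPa = 130000 uN/um^2
Step 2: Compute t^3 = 4^3 = 64
Step 3: Compute L^3 = 216^3 = 10077696
Step 4: k = 130000 * 11 * 64 / (4 * 10077696)
k = 2.2704 uN/um


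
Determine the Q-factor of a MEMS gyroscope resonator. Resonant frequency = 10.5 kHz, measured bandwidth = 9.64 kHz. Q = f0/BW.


Step 1: Q = f0 / bandwidth
Step 2: Q = 10.5 / 9.64
Q = 1.1


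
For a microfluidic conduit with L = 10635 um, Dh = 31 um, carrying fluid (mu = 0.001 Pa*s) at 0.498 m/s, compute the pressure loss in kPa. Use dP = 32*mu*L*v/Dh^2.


Step 1: Convert to SI: L = 10635e-6 m, Dh = 31e-6 m
Step 2: dP = 32 * 0.001 * 10635e-6 * 0.498 / (31e-6)^2
Step 3: dP = 176357.29 Pa
Step 4: Convert to kPa: dP = 176.36 kPa


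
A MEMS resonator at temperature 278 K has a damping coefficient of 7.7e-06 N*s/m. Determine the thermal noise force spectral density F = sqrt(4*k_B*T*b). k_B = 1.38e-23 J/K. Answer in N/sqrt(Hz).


Step 1: Compute 4 * k_B * T * b
= 4 * 1.38e-23 * 278 * 7.7e-06
= 1.1816e-25 N^2/Hz
Step 2: F_noise = sqrt(1.1816e-25)
F_noise = 3.44e-13 N/sqrt(Hz)


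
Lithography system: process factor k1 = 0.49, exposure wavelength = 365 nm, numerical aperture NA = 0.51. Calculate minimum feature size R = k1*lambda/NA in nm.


Step 1: Identify values: k1 = 0.49, lambda = 365 nm, NA = 0.51
Step 2: R = k1 * lambda / NA
R = 0.49 * 365 / 0.51
R = 350.7 nm


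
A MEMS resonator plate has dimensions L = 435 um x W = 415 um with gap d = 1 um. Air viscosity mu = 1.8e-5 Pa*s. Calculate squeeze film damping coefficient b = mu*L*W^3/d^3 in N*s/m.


Step 1: Convert to SI.
L = 435e-6 m, W = 415e-6 m, d = 1e-6 m
Step 2: W^3 = (415e-6)^3 = 7.15e-11 m^3
Step 3: d^3 = (1e-6)^3 = 1.00e-18 m^3
Step 4: b = 1.8e-5 * 435e-6 * 7.15e-11 / 1.00e-18
b = 5.60e-01 N*s/m


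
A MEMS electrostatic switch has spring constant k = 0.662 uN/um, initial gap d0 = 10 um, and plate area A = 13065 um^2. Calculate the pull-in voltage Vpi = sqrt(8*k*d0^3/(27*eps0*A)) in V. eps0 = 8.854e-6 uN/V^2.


Step 1: Compute numerator: 8 * k * d0^3 = 8 * 0.662 * 10^3 = 5296.0
Step 2: Compute denominator: 27 * eps0 * A = 27 * 8.854e-6 * 13065 = 3.123293
Step 3: Vpi = sqrt(5296.0 / 3.123293)
Vpi = 41.18 V


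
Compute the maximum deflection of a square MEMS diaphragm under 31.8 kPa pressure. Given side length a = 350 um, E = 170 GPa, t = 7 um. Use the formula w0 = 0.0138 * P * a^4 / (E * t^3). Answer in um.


Step 1: Convert pressure to compatible units (E is in GPa, so P in GPa).
P = 31.8 kPa = 31.8e-6 GPa
Step 2: Compute numerator: 0.0138 * P * a^4.
a^4 = 350^4 = 15006250000
numerator = 0.0138 * 31.8e-6 * 15006250000 = 6.58534e+03
Step 3: Compute denominator: E * t^3 = 170 * 7^3 = 58310
Step 4: w0 = numerator / denominator = 6.58534e+03 / 58310 = 0.1129 um


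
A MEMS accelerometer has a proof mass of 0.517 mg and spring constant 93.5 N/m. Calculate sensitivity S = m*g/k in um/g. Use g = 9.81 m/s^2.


Step 1: Convert mass: m = 0.517 mg = 5.17e-07 kg
Step 2: S = m * g / k = 5.17e-07 * 9.81 / 93.5
Step 3: S = 5.42e-08 m/g
Step 4: Convert to um/g: S = 0.054 um/g


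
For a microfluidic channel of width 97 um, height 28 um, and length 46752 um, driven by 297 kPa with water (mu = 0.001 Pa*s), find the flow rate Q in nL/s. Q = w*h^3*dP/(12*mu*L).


Step 1: Convert all dimensions to SI (meters).
w = 97e-6 m, h = 28e-6 m, L = 46752e-6 m, dP = 297e3 Pa
Step 2: Q = w * h^3 * dP / (12 * mu * L)
Q = 97e-6 * (28e-6)^3 * 297e3 / (12 * 0.001 * 46752e-6) = 1.12725154e-09 m^3/s
Step 3: Convert Q from m^3/s to nL/s (1 m^3 = 1e12 nL, so multiply by 1e12).
Q = 1127.252 nL/s


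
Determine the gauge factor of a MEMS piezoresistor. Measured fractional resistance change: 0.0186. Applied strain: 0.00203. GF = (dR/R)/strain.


Step 1: Identify values.
dR/R = 0.0186, strain = 0.00203
Step 2: GF = (dR/R) / strain = 0.0186 / 0.00203
GF = 9.2


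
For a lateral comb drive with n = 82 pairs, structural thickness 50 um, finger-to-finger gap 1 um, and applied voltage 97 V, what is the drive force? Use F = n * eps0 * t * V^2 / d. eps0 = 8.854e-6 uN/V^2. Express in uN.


Step 1: Parameters: n=82, eps0=8.854e-6 uN/V^2, t=50 um, V=97 V, d=1 um
Step 2: V^2 = 9409
Step 3: F = 82 * 8.854e-6 * 50 * 9409 / 1
F = 341.56 uN


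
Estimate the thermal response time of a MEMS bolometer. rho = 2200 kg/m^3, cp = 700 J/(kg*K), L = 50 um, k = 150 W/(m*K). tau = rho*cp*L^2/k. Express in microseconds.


Step 1: Convert L to m: L = 50e-6 m
Step 2: L^2 = (50e-6)^2 = 2.5e-09 m^2
Step 3: tau = 2200 * 700 * 2.5e-09 / 150 = 2.566667e-05 s
Step 4: Convert to microseconds (multiply by 1e6).
tau = 25.667 us


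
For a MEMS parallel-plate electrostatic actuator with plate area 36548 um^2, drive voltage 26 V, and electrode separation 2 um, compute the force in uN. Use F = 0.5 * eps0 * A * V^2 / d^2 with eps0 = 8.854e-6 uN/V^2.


Step 1: Identify parameters.
eps0 = 8.854e-6 uN/V^2, A = 36548 um^2, V = 26 V, d = 2 um
Step 2: Compute V^2 = 26^2 = 676
Step 3: Compute d^2 = 2^2 = 4
Step 4: F = 0.5 * 8.854e-6 * 36548 * 676 / 4
F = 27.344 uN


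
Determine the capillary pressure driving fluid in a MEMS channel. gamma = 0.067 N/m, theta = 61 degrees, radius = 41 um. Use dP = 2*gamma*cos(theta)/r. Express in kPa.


Step 1: cos(61 deg) = 0.4848
Step 2: Convert r to m: r = 41e-6 m
Step 3: dP = 2 * 0.067 * 0.4848 / 41e-6 = 1584.5 Pa
Step 4: Convert Pa to kPa (divide by 1000).
dP = 1.58 kPa


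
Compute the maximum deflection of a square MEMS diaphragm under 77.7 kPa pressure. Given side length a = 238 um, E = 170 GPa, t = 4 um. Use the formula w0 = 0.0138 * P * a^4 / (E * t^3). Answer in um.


Step 1: Convert pressure to compatible units (E is in GPa, so P in GPa).
P = 77.7 kPa = 77.7e-6 GPa
Step 2: Compute numerator: 0.0138 * P * a^4.
a^4 = 238^4 = 3208542736
numerator = 0.0138 * 77.7e-6 * 3208542736 = 3.44039e+03
Step 3: Compute denominator: E * t^3 = 170 * 4^3 = 10880
Step 4: w0 = numerator / denominator = 3.44039e+03 / 10880 = 0.3162 um


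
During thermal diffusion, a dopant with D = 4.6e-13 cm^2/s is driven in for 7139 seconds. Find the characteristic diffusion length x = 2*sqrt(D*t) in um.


Step 1: Compute D*t = 4.6e-13 * 7139 = 3.28394e-09 cm^2
Step 2: sqrt(D*t) = 5.73057e-05 cm
Step 3: x = 2 * 5.73057e-05 cm = 1.146114e-04 cm
Step 4: Convert to um (1 cm = 1e4 um): x = 1.146 um


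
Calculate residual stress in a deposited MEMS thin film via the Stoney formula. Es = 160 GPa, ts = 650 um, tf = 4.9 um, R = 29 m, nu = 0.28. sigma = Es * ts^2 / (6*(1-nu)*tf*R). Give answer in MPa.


Step 1: Compute numerator: Es * ts^2 = 160 * 650^2 = 67600000 (GPa*um^2)
Step 2: Compute denominator (R in um): 6*(1-nu)*tf*R = 6*0.72*4.9*29e6 = 613872000.0 (um^2)
Step 3: sigma (GPa) = 67600000 / 613872000.0 = 1.10121e-01 GPa
Step 4: Convert to MPa (x1000): sigma = 110.1 MPa


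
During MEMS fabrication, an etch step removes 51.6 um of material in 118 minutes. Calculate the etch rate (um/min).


Step 1: Etch rate = depth / time
Step 2: rate = 51.6 / 118
rate = 0.437 um/min


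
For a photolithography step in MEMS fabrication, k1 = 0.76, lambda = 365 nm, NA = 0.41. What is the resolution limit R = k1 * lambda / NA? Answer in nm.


Step 1: Identify values: k1 = 0.76, lambda = 365 nm, NA = 0.41
Step 2: R = k1 * lambda / NA
R = 0.76 * 365 / 0.41
R = 676.6 nm


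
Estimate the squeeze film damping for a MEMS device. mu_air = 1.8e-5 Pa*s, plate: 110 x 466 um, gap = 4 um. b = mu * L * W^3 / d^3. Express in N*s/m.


Step 1: Convert to SI.
L = 110e-6 m, W = 466e-6 m, d = 4e-6 m
Step 2: W^3 = (466e-6)^3 = 1.01e-10 m^3
Step 3: d^3 = (4e-6)^3 = 6.40e-17 m^3
Step 4: b = 1.8e-5 * 110e-6 * 1.01e-10 / 6.40e-17
b = 3.13e-03 N*s/m


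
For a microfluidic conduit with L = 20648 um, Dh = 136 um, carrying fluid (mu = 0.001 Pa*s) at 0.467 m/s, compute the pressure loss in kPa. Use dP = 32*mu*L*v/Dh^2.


Step 1: Convert to SI: L = 20648e-6 m, Dh = 136e-6 m
Step 2: dP = 32 * 0.001 * 20648e-6 * 0.467 / (136e-6)^2
Step 3: dP = 16682.73 Pa
Step 4: Convert to kPa: dP = 16.68 kPa


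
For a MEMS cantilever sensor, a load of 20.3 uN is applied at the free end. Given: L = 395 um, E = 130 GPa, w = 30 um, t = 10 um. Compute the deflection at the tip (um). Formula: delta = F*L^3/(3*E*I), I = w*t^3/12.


Step 1: Calculate the second moment of area.
I = w * t^3 / 12 = 30 * 10^3 / 12 = 2500.0 um^4
Step 2: Convert E to consistent units (1 GPa = 1000 uN/um^2).
E = 130 GPa = 130000 uN/um^2
Step 3: Calculate tip deflection.
delta = F * L^3 / (3 * E * I)
delta = 20.3 * 395^3 / (3 * 130000 * 2500.0)
delta = 1.2832 um


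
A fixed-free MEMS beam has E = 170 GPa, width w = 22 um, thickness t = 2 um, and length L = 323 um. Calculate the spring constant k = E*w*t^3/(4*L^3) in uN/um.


Step 1: Convert E to consistent units (1 GPa = 1000 uN/um^2).
E = 170 GPa = 170000 uN/um^2
Step 2: Compute t^3 = 2^3 = 8
Step 3: Compute L^3 = 323^3 = 33698267
Step 4: k = 170000 * 22 * 8 / (4 * 33698267)
k = 0.222 uN/um


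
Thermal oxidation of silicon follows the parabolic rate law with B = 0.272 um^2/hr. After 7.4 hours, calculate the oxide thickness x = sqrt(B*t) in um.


Step 1: Compute B*t = 0.272 * 7.4 = 2.0128
Step 2: x = sqrt(2.0128)
x = 1.419 um


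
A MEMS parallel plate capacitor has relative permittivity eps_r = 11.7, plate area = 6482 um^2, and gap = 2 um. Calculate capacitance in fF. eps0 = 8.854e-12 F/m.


Step 1: Convert area to m^2: A = 6482e-12 m^2
Step 2: Convert gap to m: d = 2e-6 m
Step 3: C = eps0 * eps_r * A / d
C = 8.854e-12 * 11.7 * 6482e-12 / 2e-6
Step 4: Convert to fF (multiply by 1e15).
C = 335.74 fF


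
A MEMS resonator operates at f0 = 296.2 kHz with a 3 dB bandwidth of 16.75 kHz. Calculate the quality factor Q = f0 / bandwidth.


Step 1: Q = f0 / bandwidth
Step 2: Q = 296.2 / 16.75
Q = 17.7


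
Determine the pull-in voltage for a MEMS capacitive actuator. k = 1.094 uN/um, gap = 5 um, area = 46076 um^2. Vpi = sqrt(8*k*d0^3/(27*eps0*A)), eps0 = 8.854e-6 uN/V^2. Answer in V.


Step 1: Compute numerator: 8 * k * d0^3 = 8 * 1.094 * 5^3 = 1094.0
Step 2: Compute denominator: 27 * eps0 * A = 27 * 8.854e-6 * 46076 = 11.014836
Step 3: Vpi = sqrt(1094.0 / 11.014836)
Vpi = 9.97 V


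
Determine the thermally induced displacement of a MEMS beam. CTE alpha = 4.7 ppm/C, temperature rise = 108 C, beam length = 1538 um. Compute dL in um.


Step 1: Convert CTE: alpha = 4.7 ppm/C = 4.7e-6 /C
Step 2: dL = 4.7e-6 * 108 * 1538
dL = 0.7807 um


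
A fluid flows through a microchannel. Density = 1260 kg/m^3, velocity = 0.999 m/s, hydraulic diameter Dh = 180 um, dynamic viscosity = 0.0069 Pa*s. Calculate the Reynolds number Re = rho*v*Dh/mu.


Step 1: Convert Dh to meters: Dh = 180e-6 m
Step 2: Re = rho * v * Dh / mu
Re = 1260 * 0.999 * 180e-6 / 0.0069
Re = 32.837


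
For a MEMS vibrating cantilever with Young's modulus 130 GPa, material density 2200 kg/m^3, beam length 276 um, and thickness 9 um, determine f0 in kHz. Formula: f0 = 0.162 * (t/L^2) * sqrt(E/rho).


Step 1: Convert units to SI.
t_SI = 9e-6 m, L_SI = 276e-6 m
Step 2: Calculate sqrt(E/rho).
sqrt(130e9 / 2200) = 7687.06 m/s
Step 3: Compute f0.
f0 = 0.162 * 9e-6 / (276e-6)^2 * 7687.06 = 147129.5 Hz = 147.13 kHz


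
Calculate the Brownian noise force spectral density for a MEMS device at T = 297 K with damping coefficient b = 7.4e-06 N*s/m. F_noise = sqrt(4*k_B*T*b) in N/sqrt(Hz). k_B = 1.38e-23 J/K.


Step 1: Compute 4 * k_B * T * b
= 4 * 1.38e-23 * 297 * 7.4e-06
= 1.2132e-25 N^2/Hz
Step 2: F_noise = sqrt(1.2132e-25)
F_noise = 3.48e-13 N/sqrt(Hz)


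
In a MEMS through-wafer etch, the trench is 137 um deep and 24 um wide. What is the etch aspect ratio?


Step 1: AR = depth / width
Step 2: AR = 137 / 24
AR = 5.7


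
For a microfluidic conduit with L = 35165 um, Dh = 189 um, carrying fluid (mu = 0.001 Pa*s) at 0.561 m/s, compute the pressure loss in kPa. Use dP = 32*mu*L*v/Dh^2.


Step 1: Convert to SI: L = 35165e-6 m, Dh = 189e-6 m
Step 2: dP = 32 * 0.001 * 35165e-6 * 0.561 / (189e-6)^2
Step 3: dP = 17672.58 Pa
Step 4: Convert to kPa: dP = 17.67 kPa


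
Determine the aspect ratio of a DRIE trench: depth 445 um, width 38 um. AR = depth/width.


Step 1: AR = depth / width
Step 2: AR = 445 / 38
AR = 11.7


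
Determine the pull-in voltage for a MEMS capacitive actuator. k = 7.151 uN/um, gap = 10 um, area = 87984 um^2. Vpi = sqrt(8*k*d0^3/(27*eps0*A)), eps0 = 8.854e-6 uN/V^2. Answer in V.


Step 1: Compute numerator: 8 * k * d0^3 = 8 * 7.151 * 10^3 = 57208.0
Step 2: Compute denominator: 27 * eps0 * A = 27 * 8.854e-6 * 87984 = 21.033279
Step 3: Vpi = sqrt(57208.0 / 21.033279)
Vpi = 52.15 V


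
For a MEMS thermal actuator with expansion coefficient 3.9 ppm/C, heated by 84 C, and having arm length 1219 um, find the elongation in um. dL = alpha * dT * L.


Step 1: Convert CTE: alpha = 3.9 ppm/C = 3.9e-6 /C
Step 2: dL = 3.9e-6 * 84 * 1219
dL = 0.3993 um


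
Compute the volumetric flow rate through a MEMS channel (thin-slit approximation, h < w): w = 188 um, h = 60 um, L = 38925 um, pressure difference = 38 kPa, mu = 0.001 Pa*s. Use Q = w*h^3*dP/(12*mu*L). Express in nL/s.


Step 1: Convert all dimensions to SI (meters).
w = 188e-6 m, h = 60e-6 m, L = 38925e-6 m, dP = 38e3 Pa
Step 2: Q = w * h^3 * dP / (12 * mu * L)
Q = 188e-6 * (60e-6)^3 * 38e3 / (12 * 0.001 * 38925e-6) = 3.30358382e-09 m^3/s
Step 3: Convert Q from m^3/s to nL/s (1 m^3 = 1e12 nL, so multiply by 1e12).
Q = 3303.584 nL/s


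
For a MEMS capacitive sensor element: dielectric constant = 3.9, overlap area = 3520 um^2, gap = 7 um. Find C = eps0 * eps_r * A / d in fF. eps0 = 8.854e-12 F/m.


Step 1: Convert area to m^2: A = 3520e-12 m^2
Step 2: Convert gap to m: d = 7e-6 m
Step 3: C = eps0 * eps_r * A / d
C = 8.854e-12 * 3.9 * 3520e-12 / 7e-6
Step 4: Convert to fF (multiply by 1e15).
C = 17.36 fF


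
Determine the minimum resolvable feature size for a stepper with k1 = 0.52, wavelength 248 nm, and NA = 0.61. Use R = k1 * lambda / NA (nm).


Step 1: Identify values: k1 = 0.52, lambda = 248 nm, NA = 0.61
Step 2: R = k1 * lambda / NA
R = 0.52 * 248 / 0.61
R = 211.4 nm


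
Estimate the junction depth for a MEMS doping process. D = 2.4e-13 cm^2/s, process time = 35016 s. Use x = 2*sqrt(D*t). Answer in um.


Step 1: Compute D*t = 2.4e-13 * 35016 = 8.40384e-09 cm^2
Step 2: sqrt(D*t) = 9.16725e-05 cm
Step 3: x = 2 * 9.16725e-05 cm = 1.83345e-04 cm
Step 4: Convert to um (1 cm = 1e4 um): x = 1.833 um


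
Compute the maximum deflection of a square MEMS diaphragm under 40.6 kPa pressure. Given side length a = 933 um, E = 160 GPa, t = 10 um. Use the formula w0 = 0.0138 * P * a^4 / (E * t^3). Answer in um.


Step 1: Convert pressure to compatible units (E is in GPa, so P in GPa).
P = 40.6 kPa = 40.6e-6 GPa
Step 2: Compute numerator: 0.0138 * P * a^4.
a^4 = 933^4 = 757751099121
numerator = 0.0138 * 40.6e-6 * 757751099121 = 4.245528e+05
Step 3: Compute denominator: E * t^3 = 160 * 10^3 = 160000
Step 4: w0 = numerator / denominator = 4.245528e+05 / 160000 = 2.6535 um


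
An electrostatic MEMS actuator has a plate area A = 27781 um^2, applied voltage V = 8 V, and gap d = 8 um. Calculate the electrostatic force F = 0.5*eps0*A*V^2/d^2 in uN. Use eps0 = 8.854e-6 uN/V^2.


Step 1: Identify parameters.
eps0 = 8.854e-6 uN/V^2, A = 27781 um^2, V = 8 V, d = 8 um
Step 2: Compute V^2 = 8^2 = 64
Step 3: Compute d^2 = 8^2 = 64
Step 4: F = 0.5 * 8.854e-6 * 27781 * 64 / 64
F = 0.123 uN


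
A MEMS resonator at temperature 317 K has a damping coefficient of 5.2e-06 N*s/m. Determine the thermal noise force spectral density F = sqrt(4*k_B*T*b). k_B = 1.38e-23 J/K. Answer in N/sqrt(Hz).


Step 1: Compute 4 * k_B * T * b
= 4 * 1.38e-23 * 317 * 5.2e-06
= 9.0992e-26 N^2/Hz
Step 2: F_noise = sqrt(9.0992e-26)
F_noise = 3.02e-13 N/sqrt(Hz)


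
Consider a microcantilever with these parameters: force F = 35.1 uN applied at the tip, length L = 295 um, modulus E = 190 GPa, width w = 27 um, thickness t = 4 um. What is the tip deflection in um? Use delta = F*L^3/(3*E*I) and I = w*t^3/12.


Step 1: Calculate the second moment of area.
I = w * t^3 / 12 = 27 * 4^3 / 12 = 144.0 um^4
Step 2: Convert E to consistent units (1 GPa = 1000 uN/um^2).
E = 190 GPa = 190000 uN/um^2
Step 3: Calculate tip deflection.
delta = F * L^3 / (3 * E * I)
delta = 35.1 * 295^3 / (3 * 190000 * 144.0)
delta = 10.9783 um


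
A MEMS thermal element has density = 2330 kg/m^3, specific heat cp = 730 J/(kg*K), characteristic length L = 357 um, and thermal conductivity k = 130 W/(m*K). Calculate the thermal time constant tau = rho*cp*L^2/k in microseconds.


Step 1: Convert L to m: L = 357e-6 m
Step 2: L^2 = (357e-6)^2 = 1.27449e-07 m^2
Step 3: tau = 2330 * 730 * 1.27449e-07 / 130 = 1.66752311e-03 s
Step 4: Convert to microseconds (multiply by 1e6).
tau = 1667.523 us


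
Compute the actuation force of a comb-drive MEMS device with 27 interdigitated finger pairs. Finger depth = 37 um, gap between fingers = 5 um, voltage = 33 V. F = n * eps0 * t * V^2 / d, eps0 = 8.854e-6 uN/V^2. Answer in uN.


Step 1: Parameters: n=27, eps0=8.854e-6 uN/V^2, t=37 um, V=33 V, d=5 um
Step 2: V^2 = 1089
Step 3: F = 27 * 8.854e-6 * 37 * 1089 / 5
F = 1.926 uN


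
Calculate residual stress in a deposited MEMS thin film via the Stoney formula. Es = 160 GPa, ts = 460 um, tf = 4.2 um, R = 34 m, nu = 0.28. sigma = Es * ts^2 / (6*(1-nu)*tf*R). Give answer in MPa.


Step 1: Compute numerator: Es * ts^2 = 160 * 460^2 = 33856000 (GPa*um^2)
Step 2: Compute denominator (R in um): 6*(1-nu)*tf*R = 6*0.72*4.2*34e6 = 616896000.0 (um^2)
Step 3: sigma (GPa) = 33856000 / 616896000.0 = 5.4881e-02 GPa
Step 4: Convert to MPa (x1000): sigma = 54.9 MPa


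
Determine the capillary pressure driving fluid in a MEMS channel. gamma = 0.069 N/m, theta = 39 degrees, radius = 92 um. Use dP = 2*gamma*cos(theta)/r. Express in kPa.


Step 1: cos(39 deg) = 0.7771
Step 2: Convert r to m: r = 92e-6 m
Step 3: dP = 2 * 0.069 * 0.7771 / 92e-6 = 1165.7 Pa
Step 4: Convert Pa to kPa (divide by 1000).
dP = 1.17 kPa


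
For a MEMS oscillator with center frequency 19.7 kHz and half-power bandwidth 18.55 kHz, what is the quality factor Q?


Step 1: Q = f0 / bandwidth
Step 2: Q = 19.7 / 18.55
Q = 1.1


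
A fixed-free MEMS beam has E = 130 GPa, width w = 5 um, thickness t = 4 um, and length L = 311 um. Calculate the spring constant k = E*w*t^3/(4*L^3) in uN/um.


Step 1: Convert E to consistent units (1 GPa = 1000 uN/um^2).
E = 130 GPa = 130000 uN/um^2
Step 2: Compute t^3 = 4^3 = 64
Step 3: Compute L^3 = 311^3 = 30080231
Step 4: k = 130000 * 5 * 64 / (4 * 30080231)
k = 0.3457 uN/um


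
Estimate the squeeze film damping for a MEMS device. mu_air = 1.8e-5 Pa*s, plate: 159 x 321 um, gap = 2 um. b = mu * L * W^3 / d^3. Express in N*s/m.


Step 1: Convert to SI.
L = 159e-6 m, W = 321e-6 m, d = 2e-6 m
Step 2: W^3 = (321e-6)^3 = 3.31e-11 m^3
Step 3: d^3 = (2e-6)^3 = 8.00e-18 m^3
Step 4: b = 1.8e-5 * 159e-6 * 3.31e-11 / 8.00e-18
b = 1.18e-02 N*s/m


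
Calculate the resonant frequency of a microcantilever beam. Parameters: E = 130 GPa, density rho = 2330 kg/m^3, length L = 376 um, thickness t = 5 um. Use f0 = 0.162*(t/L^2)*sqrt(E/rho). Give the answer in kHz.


Step 1: Convert units to SI.
t_SI = 5e-6 m, L_SI = 376e-6 m
Step 2: Calculate sqrt(E/rho).
sqrt(130e9 / 2330) = 7469.54 m/s
Step 3: Compute f0.
f0 = 0.162 * 5e-6 / (376e-6)^2 * 7469.54 = 42796.0 Hz = 42.8 kHz


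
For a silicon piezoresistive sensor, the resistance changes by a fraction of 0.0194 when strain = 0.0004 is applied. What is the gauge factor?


Step 1: Identify values.
dR/R = 0.0194, strain = 0.0004
Step 2: GF = (dR/R) / strain = 0.0194 / 0.0004
GF = 48.5


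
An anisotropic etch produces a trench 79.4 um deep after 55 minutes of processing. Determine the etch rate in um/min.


Step 1: Etch rate = depth / time
Step 2: rate = 79.4 / 55
rate = 1.444 um/min


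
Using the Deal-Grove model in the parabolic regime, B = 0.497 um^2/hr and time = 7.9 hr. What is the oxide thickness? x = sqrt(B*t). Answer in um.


Step 1: Compute B*t = 0.497 * 7.9 = 3.9263
Step 2: x = sqrt(3.9263)
x = 1.981 um


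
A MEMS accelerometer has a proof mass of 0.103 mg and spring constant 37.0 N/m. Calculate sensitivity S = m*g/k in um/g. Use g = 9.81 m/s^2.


Step 1: Convert mass: m = 0.103 mg = 1.03e-07 kg
Step 2: S = m * g / k = 1.03e-07 * 9.81 / 37.0
Step 3: S = 2.73e-08 m/g
Step 4: Convert to um/g: S = 0.027 um/g


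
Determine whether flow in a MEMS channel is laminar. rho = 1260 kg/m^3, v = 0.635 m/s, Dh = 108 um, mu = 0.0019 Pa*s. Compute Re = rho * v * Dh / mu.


Step 1: Convert Dh to meters: Dh = 108e-6 m
Step 2: Re = rho * v * Dh / mu
Re = 1260 * 0.635 * 108e-6 / 0.0019
Re = 45.479
Since Re = 45.479 is below ~2300, the flow is laminar.


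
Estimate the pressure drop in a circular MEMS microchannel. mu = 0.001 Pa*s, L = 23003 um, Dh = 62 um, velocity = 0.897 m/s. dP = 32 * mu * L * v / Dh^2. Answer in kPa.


Step 1: Convert to SI: L = 23003e-6 m, Dh = 62e-6 m
Step 2: dP = 32 * 0.001 * 23003e-6 * 0.897 / (62e-6)^2
Step 3: dP = 171768.50 Pa
Step 4: Convert to kPa: dP = 171.77 kPa


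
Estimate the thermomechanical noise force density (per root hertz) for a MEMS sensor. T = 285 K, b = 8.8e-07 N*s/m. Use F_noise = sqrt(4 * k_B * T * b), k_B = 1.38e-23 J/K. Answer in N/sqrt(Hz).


Step 1: Compute 4 * k_B * T * b
= 4 * 1.38e-23 * 285 * 8.8e-07
= 1.3844e-26 N^2/Hz
Step 2: F_noise = sqrt(1.3844e-26)
F_noise = 1.18e-13 N/sqrt(Hz)


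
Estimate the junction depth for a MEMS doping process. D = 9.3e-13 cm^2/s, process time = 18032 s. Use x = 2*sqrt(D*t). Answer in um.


Step 1: Compute D*t = 9.3e-13 * 18032 = 1.676976e-08 cm^2
Step 2: sqrt(D*t) = 1.295e-04 cm
Step 3: x = 2 * 1.295e-04 cm = 2.59e-04 cm
Step 4: Convert to um (1 cm = 1e4 um): x = 2.59 um


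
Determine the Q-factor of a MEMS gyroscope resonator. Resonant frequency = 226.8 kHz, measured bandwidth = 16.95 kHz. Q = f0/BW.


Step 1: Q = f0 / bandwidth
Step 2: Q = 226.8 / 16.95
Q = 13.4


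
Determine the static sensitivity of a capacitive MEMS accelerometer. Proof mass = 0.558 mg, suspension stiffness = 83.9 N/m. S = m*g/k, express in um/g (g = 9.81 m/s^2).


Step 1: Convert mass: m = 0.558 mg = 5.58e-07 kg
Step 2: S = m * g / k = 5.58e-07 * 9.81 / 83.9
Step 3: S = 6.52e-08 m/g
Step 4: Convert to um/g: S = 0.065 um/g


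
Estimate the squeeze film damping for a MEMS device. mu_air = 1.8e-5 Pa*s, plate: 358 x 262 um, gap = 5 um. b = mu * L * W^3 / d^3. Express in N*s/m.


Step 1: Convert to SI.
L = 358e-6 m, W = 262e-6 m, d = 5e-6 m
Step 2: W^3 = (262e-6)^3 = 1.80e-11 m^3
Step 3: d^3 = (5e-6)^3 = 1.25e-16 m^3
Step 4: b = 1.8e-5 * 358e-6 * 1.80e-11 / 1.25e-16
b = 9.27e-04 N*s/m


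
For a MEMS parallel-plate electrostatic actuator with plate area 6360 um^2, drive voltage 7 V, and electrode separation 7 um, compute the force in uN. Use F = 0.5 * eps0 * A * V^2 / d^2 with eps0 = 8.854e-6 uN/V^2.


Step 1: Identify parameters.
eps0 = 8.854e-6 uN/V^2, A = 6360 um^2, V = 7 V, d = 7 um
Step 2: Compute V^2 = 7^2 = 49
Step 3: Compute d^2 = 7^2 = 49
Step 4: F = 0.5 * 8.854e-6 * 6360 * 49 / 49
F = 0.028 uN


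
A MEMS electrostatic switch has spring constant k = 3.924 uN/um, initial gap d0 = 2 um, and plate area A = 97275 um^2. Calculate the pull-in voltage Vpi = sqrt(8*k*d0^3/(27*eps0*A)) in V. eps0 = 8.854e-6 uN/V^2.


Step 1: Compute numerator: 8 * k * d0^3 = 8 * 3.924 * 2^3 = 251.136
Step 2: Compute denominator: 27 * eps0 * A = 27 * 8.854e-6 * 97275 = 23.254367
Step 3: Vpi = sqrt(251.136 / 23.254367)
Vpi = 3.29 V


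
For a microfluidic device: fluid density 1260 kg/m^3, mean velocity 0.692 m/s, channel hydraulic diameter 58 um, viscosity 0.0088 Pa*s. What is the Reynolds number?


Step 1: Convert Dh to meters: Dh = 58e-6 m
Step 2: Re = rho * v * Dh / mu
Re = 1260 * 0.692 * 58e-6 / 0.0088
Re = 5.747


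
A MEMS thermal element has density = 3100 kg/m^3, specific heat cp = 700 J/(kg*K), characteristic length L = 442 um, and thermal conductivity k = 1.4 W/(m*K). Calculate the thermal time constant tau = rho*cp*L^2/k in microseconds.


Step 1: Convert L to m: L = 442e-6 m
Step 2: L^2 = (442e-6)^2 = 1.95364e-07 m^2
Step 3: tau = 3100 * 700 * 1.95364e-07 / 1.4 = 3.028142e-01 s
Step 4: Convert to microseconds (multiply by 1e6).
tau = 302814.2 us


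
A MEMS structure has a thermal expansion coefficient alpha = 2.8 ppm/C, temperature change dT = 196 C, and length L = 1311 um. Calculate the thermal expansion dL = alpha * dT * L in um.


Step 1: Convert CTE: alpha = 2.8 ppm/C = 2.8e-6 /C
Step 2: dL = 2.8e-6 * 196 * 1311
dL = 0.7195 um


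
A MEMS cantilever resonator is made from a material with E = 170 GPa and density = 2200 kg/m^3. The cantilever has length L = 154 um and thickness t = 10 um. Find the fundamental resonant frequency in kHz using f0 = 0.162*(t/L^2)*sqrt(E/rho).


Step 1: Convert units to SI.
t_SI = 10e-6 m, L_SI = 154e-6 m
Step 2: Calculate sqrt(E/rho).
sqrt(170e9 / 2200) = 8790.49 m/s
Step 3: Compute f0.
f0 = 0.162 * 10e-6 / (154e-6)^2 * 8790.49 = 600463.6 Hz = 600.46 kHz


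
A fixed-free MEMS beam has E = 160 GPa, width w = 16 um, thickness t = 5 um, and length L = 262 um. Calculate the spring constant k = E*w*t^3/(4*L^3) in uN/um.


Step 1: Convert E to consistent units (1 GPa = 1000 uN/um^2).
E = 160 GPa = 160000 uN/um^2
Step 2: Compute t^3 = 5^3 = 125
Step 3: Compute L^3 = 262^3 = 17984728
Step 4: k = 160000 * 16 * 125 / (4 * 17984728)
k = 4.4482 uN/um


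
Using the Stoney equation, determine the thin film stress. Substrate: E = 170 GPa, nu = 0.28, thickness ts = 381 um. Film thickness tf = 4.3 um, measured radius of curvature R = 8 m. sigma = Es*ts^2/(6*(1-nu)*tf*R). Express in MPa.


Step 1: Compute numerator: Es * ts^2 = 170 * 381^2 = 24677370 (GPa*um^2)
Step 2: Compute denominator (R in um): 6*(1-nu)*tf*R = 6*0.72*4.3*8e6 = 148608000.0 (um^2)
Step 3: sigma (GPa) = 24677370 / 148608000.0 = 1.66057e-01 GPa
Step 4: Convert to MPa (x1000): sigma = 166.1 MPa


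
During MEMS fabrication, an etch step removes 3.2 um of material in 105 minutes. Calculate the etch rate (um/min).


Step 1: Etch rate = depth / time
Step 2: rate = 3.2 / 105
rate = 0.03 um/min


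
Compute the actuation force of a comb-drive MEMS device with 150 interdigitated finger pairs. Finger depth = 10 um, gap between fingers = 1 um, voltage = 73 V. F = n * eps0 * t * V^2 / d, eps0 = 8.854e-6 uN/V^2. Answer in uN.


Step 1: Parameters: n=150, eps0=8.854e-6 uN/V^2, t=10 um, V=73 V, d=1 um
Step 2: V^2 = 5329
Step 3: F = 150 * 8.854e-6 * 10 * 5329 / 1
F = 70.774 uN


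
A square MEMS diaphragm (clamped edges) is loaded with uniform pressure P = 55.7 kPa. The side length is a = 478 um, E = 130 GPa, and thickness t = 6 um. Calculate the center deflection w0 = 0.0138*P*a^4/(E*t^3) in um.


Step 1: Convert pressure to compatible units (E is in GPa, so P in GPa).
P = 55.7 kPa = 55.7e-6 GPa
Step 2: Compute numerator: 0.0138 * P * a^4.
a^4 = 478^4 = 52204938256
numerator = 0.0138 * 55.7e-6 * 52204938256 = 4.012785e+04
Step 3: Compute denominator: E * t^3 = 130 * 6^3 = 28080
Step 4: w0 = numerator / denominator = 4.012785e+04 / 28080 = 1.4291 um


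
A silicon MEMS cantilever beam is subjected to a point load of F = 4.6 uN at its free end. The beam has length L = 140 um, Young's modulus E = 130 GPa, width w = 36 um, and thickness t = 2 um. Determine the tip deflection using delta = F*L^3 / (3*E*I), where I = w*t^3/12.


Step 1: Calculate the second moment of area.
I = w * t^3 / 12 = 36 * 2^3 / 12 = 24.0 um^4
Step 2: Convert E to consistent units (1 GPa = 1000 uN/um^2).
E = 130 GPa = 130000 uN/um^2
Step 3: Calculate tip deflection.
delta = F * L^3 / (3 * E * I)
delta = 4.6 * 140^3 / (3 * 130000 * 24.0)
delta = 1.3485 um


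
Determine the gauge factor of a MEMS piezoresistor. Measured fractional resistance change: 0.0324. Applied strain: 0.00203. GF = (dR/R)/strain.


Step 1: Identify values.
dR/R = 0.0324, strain = 0.00203
Step 2: GF = (dR/R) / strain = 0.0324 / 0.00203
GF = 16.0


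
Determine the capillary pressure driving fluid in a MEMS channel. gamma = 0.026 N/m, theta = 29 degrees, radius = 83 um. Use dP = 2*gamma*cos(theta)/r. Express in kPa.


Step 1: cos(29 deg) = 0.8746
Step 2: Convert r to m: r = 83e-6 m
Step 3: dP = 2 * 0.026 * 0.8746 / 83e-6 = 547.9 Pa
Step 4: Convert Pa to kPa (divide by 1000).
dP = 0.55 kPa


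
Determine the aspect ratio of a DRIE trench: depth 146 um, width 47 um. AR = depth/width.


Step 1: AR = depth / width
Step 2: AR = 146 / 47
AR = 3.1


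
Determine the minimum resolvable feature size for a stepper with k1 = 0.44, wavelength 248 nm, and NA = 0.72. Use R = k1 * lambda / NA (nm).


Step 1: Identify values: k1 = 0.44, lambda = 248 nm, NA = 0.72
Step 2: R = k1 * lambda / NA
R = 0.44 * 248 / 0.72
R = 151.6 nm


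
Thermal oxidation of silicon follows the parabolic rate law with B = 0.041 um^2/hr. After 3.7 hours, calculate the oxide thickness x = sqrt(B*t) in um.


Step 1: Compute B*t = 0.041 * 3.7 = 0.1517
Step 2: x = sqrt(0.1517)
x = 0.389 um


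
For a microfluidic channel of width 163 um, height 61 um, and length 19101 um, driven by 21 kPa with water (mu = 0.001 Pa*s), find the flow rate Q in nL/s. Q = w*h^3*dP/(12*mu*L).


Step 1: Convert all dimensions to SI (meters).
w = 163e-6 m, h = 61e-6 m, L = 19101e-6 m, dP = 21e3 Pa
Step 2: Q = w * h^3 * dP / (12 * mu * L)
Q = 163e-6 * (61e-6)^3 * 21e3 / (12 * 0.001 * 19101e-6) = 3.38968275e-09 m^3/s
Step 3: Convert Q from m^3/s to nL/s (1 m^3 = 1e12 nL, so multiply by 1e12).
Q = 3389.683 nL/s


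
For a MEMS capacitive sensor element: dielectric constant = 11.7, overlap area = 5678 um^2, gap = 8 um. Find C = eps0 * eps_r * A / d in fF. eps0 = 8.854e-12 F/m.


Step 1: Convert area to m^2: A = 5678e-12 m^2
Step 2: Convert gap to m: d = 8e-6 m
Step 3: C = eps0 * eps_r * A / d
C = 8.854e-12 * 11.7 * 5678e-12 / 8e-6
Step 4: Convert to fF (multiply by 1e15).
C = 73.52 fF


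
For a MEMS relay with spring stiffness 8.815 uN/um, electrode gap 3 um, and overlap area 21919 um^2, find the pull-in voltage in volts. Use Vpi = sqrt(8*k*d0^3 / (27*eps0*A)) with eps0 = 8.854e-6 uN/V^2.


Step 1: Compute numerator: 8 * k * d0^3 = 8 * 8.815 * 3^3 = 1904.04
Step 2: Compute denominator: 27 * eps0 * A = 27 * 8.854e-6 * 21919 = 5.239912
Step 3: Vpi = sqrt(1904.04 / 5.239912)
Vpi = 19.06 V


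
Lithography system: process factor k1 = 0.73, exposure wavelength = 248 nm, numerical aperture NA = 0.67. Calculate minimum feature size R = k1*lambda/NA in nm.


Step 1: Identify values: k1 = 0.73, lambda = 248 nm, NA = 0.67
Step 2: R = k1 * lambda / NA
R = 0.73 * 248 / 0.67
R = 270.2 nm


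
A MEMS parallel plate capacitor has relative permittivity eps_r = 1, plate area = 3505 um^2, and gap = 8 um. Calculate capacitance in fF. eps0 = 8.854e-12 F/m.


Step 1: Convert area to m^2: A = 3505e-12 m^2
Step 2: Convert gap to m: d = 8e-6 m
Step 3: C = eps0 * eps_r * A / d
C = 8.854e-12 * 1 * 3505e-12 / 8e-6
Step 4: Convert to fF (multiply by 1e15).
C = 3.88 fF


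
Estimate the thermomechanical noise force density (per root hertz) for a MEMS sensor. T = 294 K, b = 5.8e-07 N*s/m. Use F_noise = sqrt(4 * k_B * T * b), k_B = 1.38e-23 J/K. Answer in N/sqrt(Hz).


Step 1: Compute 4 * k_B * T * b
= 4 * 1.38e-23 * 294 * 5.8e-07
= 9.4127e-27 N^2/Hz
Step 2: F_noise = sqrt(9.4127e-27)
F_noise = 9.70e-14 N/sqrt(Hz)


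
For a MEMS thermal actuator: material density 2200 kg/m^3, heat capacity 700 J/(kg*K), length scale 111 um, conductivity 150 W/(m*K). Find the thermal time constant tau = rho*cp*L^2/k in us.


Step 1: Convert L to m: L = 111e-6 m
Step 2: L^2 = (111e-6)^2 = 1.2321e-08 m^2
Step 3: tau = 2200 * 700 * 1.2321e-08 / 150 = 1.264956e-04 s
Step 4: Convert to microseconds (multiply by 1e6).
tau = 126.496 us


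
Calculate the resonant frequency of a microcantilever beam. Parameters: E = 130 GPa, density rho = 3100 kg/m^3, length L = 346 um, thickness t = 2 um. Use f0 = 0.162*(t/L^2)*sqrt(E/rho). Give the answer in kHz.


Step 1: Convert units to SI.
t_SI = 2e-6 m, L_SI = 346e-6 m
Step 2: Calculate sqrt(E/rho).
sqrt(130e9 / 3100) = 6475.76 m/s
Step 3: Compute f0.
f0 = 0.162 * 2e-6 / (346e-6)^2 * 6475.76 = 17526.0 Hz = 17.53 kHz


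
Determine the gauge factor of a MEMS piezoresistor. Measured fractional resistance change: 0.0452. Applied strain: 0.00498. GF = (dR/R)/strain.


Step 1: Identify values.
dR/R = 0.0452, strain = 0.00498
Step 2: GF = (dR/R) / strain = 0.0452 / 0.00498
GF = 9.1


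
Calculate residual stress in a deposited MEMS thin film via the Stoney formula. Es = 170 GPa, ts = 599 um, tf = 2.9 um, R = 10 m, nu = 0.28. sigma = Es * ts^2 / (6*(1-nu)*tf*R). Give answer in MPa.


Step 1: Compute numerator: Es * ts^2 = 170 * 599^2 = 60996170 (GPa*um^2)
Step 2: Compute denominator (R in um): 6*(1-nu)*tf*R = 6*0.72*2.9*10e6 = 125280000.0 (um^2)
Step 3: sigma (GPa) = 60996170 / 125280000.0 = 4.86879e-01 GPa
Step 4: Convert to MPa (x1000): sigma = 486.9 MPa


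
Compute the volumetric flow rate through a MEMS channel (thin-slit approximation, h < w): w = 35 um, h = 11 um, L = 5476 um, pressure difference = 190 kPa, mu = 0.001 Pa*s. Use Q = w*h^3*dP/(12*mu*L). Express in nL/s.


Step 1: Convert all dimensions to SI (meters).
w = 35e-6 m, h = 11e-6 m, L = 5476e-6 m, dP = 190e3 Pa
Step 2: Q = w * h^3 * dP / (12 * mu * L)
Q = 35e-6 * (11e-6)^3 * 190e3 / (12 * 0.001 * 5476e-6) = 1.346961e-10 m^3/s
Step 3: Convert Q from m^3/s to nL/s (1 m^3 = 1e12 nL, so multiply by 1e12).
Q = 134.696 nL/s


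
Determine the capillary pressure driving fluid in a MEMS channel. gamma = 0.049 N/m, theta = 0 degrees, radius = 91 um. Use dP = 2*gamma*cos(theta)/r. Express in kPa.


Step 1: cos(0 deg) = 1.0
Step 2: Convert r to m: r = 91e-6 m
Step 3: dP = 2 * 0.049 * 1.0 / 91e-6 = 1076.9 Pa
Step 4: Convert Pa to kPa (divide by 1000).
dP = 1.08 kPa


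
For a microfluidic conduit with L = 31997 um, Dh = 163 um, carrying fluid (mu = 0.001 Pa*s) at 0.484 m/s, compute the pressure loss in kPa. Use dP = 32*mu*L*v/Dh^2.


Step 1: Convert to SI: L = 31997e-6 m, Dh = 163e-6 m
Step 2: dP = 32 * 0.001 * 31997e-6 * 0.484 / (163e-6)^2
Step 3: dP = 18652.17 Pa
Step 4: Convert to kPa: dP = 18.65 kPa


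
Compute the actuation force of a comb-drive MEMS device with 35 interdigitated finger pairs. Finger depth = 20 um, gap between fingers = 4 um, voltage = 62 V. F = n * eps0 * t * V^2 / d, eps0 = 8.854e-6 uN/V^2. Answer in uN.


Step 1: Parameters: n=35, eps0=8.854e-6 uN/V^2, t=20 um, V=62 V, d=4 um
Step 2: V^2 = 3844
Step 3: F = 35 * 8.854e-6 * 20 * 3844 / 4
F = 5.956 uN


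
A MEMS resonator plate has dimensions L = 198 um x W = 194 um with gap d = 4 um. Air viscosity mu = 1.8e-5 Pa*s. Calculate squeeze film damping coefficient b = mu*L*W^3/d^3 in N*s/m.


Step 1: Convert to SI.
L = 198e-6 m, W = 194e-6 m, d = 4e-6 m
Step 2: W^3 = (194e-6)^3 = 7.30e-12 m^3
Step 3: d^3 = (4e-6)^3 = 6.40e-17 m^3
Step 4: b = 1.8e-5 * 198e-6 * 7.30e-12 / 6.40e-17
b = 4.07e-04 N*s/m


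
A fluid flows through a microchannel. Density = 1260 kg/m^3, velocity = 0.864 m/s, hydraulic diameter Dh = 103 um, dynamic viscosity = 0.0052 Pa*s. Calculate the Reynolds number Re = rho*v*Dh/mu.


Step 1: Convert Dh to meters: Dh = 103e-6 m
Step 2: Re = rho * v * Dh / mu
Re = 1260 * 0.864 * 103e-6 / 0.0052
Re = 21.563


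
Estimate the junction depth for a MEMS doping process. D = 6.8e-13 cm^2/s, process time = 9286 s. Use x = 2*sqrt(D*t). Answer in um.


Step 1: Compute D*t = 6.8e-13 * 9286 = 6.31448e-09 cm^2
Step 2: sqrt(D*t) = 7.94637e-05 cm
Step 3: x = 2 * 7.94637e-05 cm = 1.589274e-04 cm
Step 4: Convert to um (1 cm = 1e4 um): x = 1.589 um


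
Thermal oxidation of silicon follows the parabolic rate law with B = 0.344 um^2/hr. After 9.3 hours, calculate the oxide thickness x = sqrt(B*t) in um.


Step 1: Compute B*t = 0.344 * 9.3 = 3.1992
Step 2: x = sqrt(3.1992)
x = 1.789 um


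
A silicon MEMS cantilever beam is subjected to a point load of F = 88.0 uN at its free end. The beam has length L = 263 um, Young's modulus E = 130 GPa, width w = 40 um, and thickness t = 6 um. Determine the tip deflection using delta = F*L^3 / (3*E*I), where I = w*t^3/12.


Step 1: Calculate the second moment of area.
I = w * t^3 / 12 = 40 * 6^3 / 12 = 720.0 um^4
Step 2: Convert E to consistent units (1 GPa = 1000 uN/um^2).
E = 130 GPa = 130000 uN/um^2
Step 3: Calculate tip deflection.
delta = F * L^3 / (3 * E * I)
delta = 88.0 * 263^3 / (3 * 130000 * 720.0)
delta = 5.701 um


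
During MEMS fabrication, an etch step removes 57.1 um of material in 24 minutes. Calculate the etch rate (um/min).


Step 1: Etch rate = depth / time
Step 2: rate = 57.1 / 24
rate = 2.379 um/min


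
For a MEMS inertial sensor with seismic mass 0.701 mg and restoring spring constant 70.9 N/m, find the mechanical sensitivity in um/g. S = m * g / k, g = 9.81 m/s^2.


Step 1: Convert mass: m = 0.701 mg = 7.01e-07 kg
Step 2: S = m * g / k = 7.01e-07 * 9.81 / 70.9
Step 3: S = 9.70e-08 m/g
Step 4: Convert to um/g: S = 0.097 um/g


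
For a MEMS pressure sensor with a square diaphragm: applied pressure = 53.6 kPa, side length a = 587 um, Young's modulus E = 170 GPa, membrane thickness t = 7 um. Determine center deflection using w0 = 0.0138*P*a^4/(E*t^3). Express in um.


Step 1: Convert pressure to compatible units (E is in GPa, so P in GPa).
P = 53.6 kPa = 53.6e-6 GPa
Step 2: Compute numerator: 0.0138 * P * a^4.
a^4 = 587^4 = 118727795761
numerator = 0.0138 * 53.6e-6 * 118727795761 = 8.782058e+04
Step 3: Compute denominator: E * t^3 = 170 * 7^3 = 58310
Step 4: w0 = numerator / denominator = 8.782058e+04 / 58310 = 1.5061 um


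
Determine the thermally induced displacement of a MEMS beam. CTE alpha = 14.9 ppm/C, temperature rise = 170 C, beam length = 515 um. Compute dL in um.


Step 1: Convert CTE: alpha = 14.9 ppm/C = 14.9e-6 /C
Step 2: dL = 14.9e-6 * 170 * 515
dL = 1.3045 um


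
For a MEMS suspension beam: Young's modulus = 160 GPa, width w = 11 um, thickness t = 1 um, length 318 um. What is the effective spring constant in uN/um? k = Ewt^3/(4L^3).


Step 1: Convert E to consistent units (1 GPa = 1000 uN/um^2).
E = 160 GPa = 160000 uN/um^2
Step 2: Compute t^3 = 1^3 = 1
Step 3: Compute L^3 = 318^3 = 32157432
Step 4: k = 160000 * 11 * 1 / (4 * 32157432)
k = 0.0137 uN/um


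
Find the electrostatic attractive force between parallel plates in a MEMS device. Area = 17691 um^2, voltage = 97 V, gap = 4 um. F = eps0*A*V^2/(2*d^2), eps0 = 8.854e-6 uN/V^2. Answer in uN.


Step 1: Identify parameters.
eps0 = 8.854e-6 uN/V^2, A = 17691 um^2, V = 97 V, d = 4 um
Step 2: Compute V^2 = 97^2 = 9409
Step 3: Compute d^2 = 4^2 = 16
Step 4: F = 0.5 * 8.854e-6 * 17691 * 9409 / 16
F = 46.056 uN


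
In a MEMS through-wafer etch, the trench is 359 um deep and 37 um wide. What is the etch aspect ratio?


Step 1: AR = depth / width
Step 2: AR = 359 / 37
AR = 9.7


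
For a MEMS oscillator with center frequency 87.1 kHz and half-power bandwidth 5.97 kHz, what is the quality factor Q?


Step 1: Q = f0 / bandwidth
Step 2: Q = 87.1 / 5.97
Q = 14.6


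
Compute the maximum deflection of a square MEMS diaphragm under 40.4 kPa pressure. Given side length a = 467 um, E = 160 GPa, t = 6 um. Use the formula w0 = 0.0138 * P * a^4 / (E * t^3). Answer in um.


Step 1: Convert pressure to compatible units (E is in GPa, so P in GPa).
P = 40.4 kPa = 40.4e-6 GPa
Step 2: Compute numerator: 0.0138 * P * a^4.
a^4 = 467^4 = 47562811921
numerator = 0.0138 * 40.4e-6 * 47562811921 = 2.65172e+04
Step 3: Compute denominator: E * t^3 = 160 * 6^3 = 34560
Step 4: w0 = numerator / denominator = 2.65172e+04 / 34560 = 0.7673 um


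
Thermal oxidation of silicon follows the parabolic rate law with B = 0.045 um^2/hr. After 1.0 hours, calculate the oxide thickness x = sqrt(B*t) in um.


Step 1: Compute B*t = 0.045 * 1.0 = 0.045
Step 2: x = sqrt(0.045)
x = 0.212 um
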